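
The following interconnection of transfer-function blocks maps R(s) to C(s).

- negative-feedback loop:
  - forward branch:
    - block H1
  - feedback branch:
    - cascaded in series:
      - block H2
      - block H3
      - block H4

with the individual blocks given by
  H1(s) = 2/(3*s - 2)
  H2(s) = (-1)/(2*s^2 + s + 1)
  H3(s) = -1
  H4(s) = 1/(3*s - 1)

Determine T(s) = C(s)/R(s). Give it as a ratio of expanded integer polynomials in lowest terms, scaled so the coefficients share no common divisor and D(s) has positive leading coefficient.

Step 1: reduce the series chain H2, H3, H4; result 1/(6*s^3 + s^2 + 2*s - 1)
Step 2: close the feedback loop around H1, (H2*H3*H4): this yields T(s), and no further normalization is needed

Answer: (12*s^3 + 2*s^2 + 4*s - 2)/(18*s^4 - 9*s^3 + 4*s^2 - 7*s + 4)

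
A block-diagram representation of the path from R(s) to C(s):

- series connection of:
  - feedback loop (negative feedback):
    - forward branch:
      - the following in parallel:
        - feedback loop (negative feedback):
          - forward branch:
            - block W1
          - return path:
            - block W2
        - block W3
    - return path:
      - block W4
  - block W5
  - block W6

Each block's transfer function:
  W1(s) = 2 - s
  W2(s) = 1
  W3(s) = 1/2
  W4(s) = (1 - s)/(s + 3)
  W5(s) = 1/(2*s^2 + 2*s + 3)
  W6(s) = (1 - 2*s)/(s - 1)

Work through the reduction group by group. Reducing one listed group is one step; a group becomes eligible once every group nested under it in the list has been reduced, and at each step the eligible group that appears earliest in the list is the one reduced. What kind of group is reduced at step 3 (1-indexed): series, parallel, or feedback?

The answer is feedback.

Reasoning:
Step 1. feedback reduction of W1, W2
Step 2. add [W1/(1+W1*W2)], W3 (parallel)
Step 3. collapse the loop (([W1/(1+W1*W2)]+W3) forward, W4 return)
Step 4. cascade [([W1/(1+W1*W2)]+W3)/(1+([W1/(1+W1*W2)]+W3)*W4)], W5, W6
Step 3 collapses a feedback group.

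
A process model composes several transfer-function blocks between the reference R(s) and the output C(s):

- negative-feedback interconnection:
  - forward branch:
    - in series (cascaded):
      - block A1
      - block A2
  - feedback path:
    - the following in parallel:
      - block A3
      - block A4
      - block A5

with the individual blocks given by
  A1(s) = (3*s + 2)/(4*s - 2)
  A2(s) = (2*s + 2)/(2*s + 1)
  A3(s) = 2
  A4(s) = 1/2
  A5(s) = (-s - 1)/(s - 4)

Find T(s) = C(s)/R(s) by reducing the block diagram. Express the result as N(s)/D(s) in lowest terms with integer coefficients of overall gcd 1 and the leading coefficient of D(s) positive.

First reduce the diagram to T(s).

Step 1 - series reduction of A1, A2 = (3*s^2 + 5*s + 2)/(4*s^2 - 1)
Step 2 - combine A3, A4, A5 in parallel = (3*s - 22)/(2*s - 8)
Step 3 - feedback reduction of (A1*A2), (A3+A4+A5): this yields T(s), and no further normalization is needed

Answer: (6*s^3 - 14*s^2 - 36*s - 16)/(17*s^3 - 83*s^2 - 106*s - 36)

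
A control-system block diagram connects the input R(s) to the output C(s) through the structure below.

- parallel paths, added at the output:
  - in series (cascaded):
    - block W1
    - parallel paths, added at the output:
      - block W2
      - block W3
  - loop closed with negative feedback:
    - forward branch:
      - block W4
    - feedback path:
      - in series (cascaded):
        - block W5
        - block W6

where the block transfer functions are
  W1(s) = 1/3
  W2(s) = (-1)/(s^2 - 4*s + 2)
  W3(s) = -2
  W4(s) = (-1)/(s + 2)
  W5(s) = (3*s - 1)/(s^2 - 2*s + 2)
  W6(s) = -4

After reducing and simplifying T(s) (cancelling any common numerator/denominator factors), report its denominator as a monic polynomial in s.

First reduce the diagram to T(s).

(1) reduce the parallel group W2, W3 gives (-2*s^2 + 8*s - 5)/(s^2 - 4*s + 2)
(2) multiply W1, (W2+W3) (series) gives (-2*s^2 + 8*s - 5)/(3*s^2 - 12*s + 6)
(3) reduce the series chain W5, W6 gives (4 - 12*s)/(s^2 - 2*s + 2)
(4) collapse the loop (W4 forward, (W5*W6) return) gives (-s^2 + 2*s - 2)/(s^3 + 10*s)
(5) combine (W1*(W2+W3)), [W4/(1+W4*(W5*W6))] in parallel gives (-2*s^5 + 5*s^4 - 7*s^3 + 44*s^2 - 14*s - 12)/(3*s^5 - 12*s^4 + 36*s^3 - 120*s^2 + 60*s)
T(s) is the step-5 result (common factors already cancelled). Leading coefficient of the denominator: 3. Divide through by 3 for the monic polynomial.

Answer: s^5 - 4*s^4 + 12*s^3 - 40*s^2 + 20*s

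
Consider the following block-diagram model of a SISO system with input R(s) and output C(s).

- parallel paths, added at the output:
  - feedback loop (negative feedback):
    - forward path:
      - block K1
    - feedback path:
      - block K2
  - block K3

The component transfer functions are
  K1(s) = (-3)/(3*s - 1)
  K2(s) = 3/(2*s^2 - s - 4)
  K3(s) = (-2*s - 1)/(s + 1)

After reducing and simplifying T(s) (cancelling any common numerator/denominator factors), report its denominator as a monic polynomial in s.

The answer is s^4 + s^3/6 - 8*s^2/3 - 8*s/3 - 5/6.

Reasoning:
Step 1: feedback reduction of K1, K2 gives (-6*s^2 + 3*s + 12)/(6*s^3 - 5*s^2 - 11*s - 5)
Step 2: combine [K1/(1+K1*K2)], K3 in parallel gives (-12*s^4 - 2*s^3 + 24*s^2 + 36*s + 17)/(6*s^4 + s^3 - 16*s^2 - 16*s - 5)
T(s) is the step-2 result (common factors already cancelled). Leading coefficient of the denominator: 6. Divide through by 6 for the monic polynomial.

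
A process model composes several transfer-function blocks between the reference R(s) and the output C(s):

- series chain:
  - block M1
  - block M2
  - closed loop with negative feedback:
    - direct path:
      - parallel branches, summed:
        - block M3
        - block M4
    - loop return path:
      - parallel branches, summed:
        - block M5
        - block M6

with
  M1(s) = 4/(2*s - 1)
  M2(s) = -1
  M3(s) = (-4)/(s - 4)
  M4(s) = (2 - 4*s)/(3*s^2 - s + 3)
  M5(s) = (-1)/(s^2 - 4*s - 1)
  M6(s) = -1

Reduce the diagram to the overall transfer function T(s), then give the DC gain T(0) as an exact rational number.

First reduce the diagram to T(s).

Step 1: reduce the parallel group M3, M4; result (-16*s^2 + 22*s - 20)/(3*s^3 - 13*s^2 + 7*s - 12)
Step 2: sum the parallel branches M5, M6; result (-s^2 + 4*s)/(s^2 - 4*s - 1)
Step 3: close the feedback loop around (M3+M4), (M5+M6); result (-16*s^4 + 86*s^3 - 92*s^2 + 58*s + 20)/(3*s^5 - 9*s^4 - 30*s^3 + 81*s^2 - 39*s + 12)
Step 4: series reduction of M1, M2, [(M3+M4)/(1+(M3+M4)*(M5+M6))]; result (64*s^4 - 344*s^3 + 368*s^2 - 232*s - 80)/(6*s^6 - 21*s^5 - 51*s^4 + 192*s^3 - 159*s^2 + 63*s - 12)
Step 4 gives the overall T(s). Then T(0) = -80/(-12) = 20/3.

Answer: 20/3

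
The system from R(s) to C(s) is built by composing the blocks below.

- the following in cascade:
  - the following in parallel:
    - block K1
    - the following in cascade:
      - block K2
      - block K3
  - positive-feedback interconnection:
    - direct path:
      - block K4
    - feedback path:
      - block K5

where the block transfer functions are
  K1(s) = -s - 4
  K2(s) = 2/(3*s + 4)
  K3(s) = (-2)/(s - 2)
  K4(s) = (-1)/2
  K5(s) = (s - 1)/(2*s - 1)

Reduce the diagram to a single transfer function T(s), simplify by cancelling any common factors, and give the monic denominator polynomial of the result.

First reduce the diagram to T(s).

Step 1. combine K2, K3 in series, giving (-4)/(3*s^2 - 2*s - 8)
Step 2. reduce the parallel group K1, (K2*K3), giving (-3*s^3 - 10*s^2 + 16*s + 28)/(3*s^2 - 2*s - 8)
Step 3. feedback reduction of K4, K5, giving (1 - 2*s)/(5*s - 3)
Step 4. series reduction of (K1+(K2*K3)), [K4/(1-K4*K5)], giving (6*s^4 + 17*s^3 - 42*s^2 - 40*s + 28)/(15*s^3 - 19*s^2 - 34*s + 24)
The result of step 4 is T(s) in lowest terms. Its denominator has leading coefficient 15; dividing the denominator through by 15 makes it monic.

Answer: s^3 - 19*s^2/15 - 34*s/15 + 8/5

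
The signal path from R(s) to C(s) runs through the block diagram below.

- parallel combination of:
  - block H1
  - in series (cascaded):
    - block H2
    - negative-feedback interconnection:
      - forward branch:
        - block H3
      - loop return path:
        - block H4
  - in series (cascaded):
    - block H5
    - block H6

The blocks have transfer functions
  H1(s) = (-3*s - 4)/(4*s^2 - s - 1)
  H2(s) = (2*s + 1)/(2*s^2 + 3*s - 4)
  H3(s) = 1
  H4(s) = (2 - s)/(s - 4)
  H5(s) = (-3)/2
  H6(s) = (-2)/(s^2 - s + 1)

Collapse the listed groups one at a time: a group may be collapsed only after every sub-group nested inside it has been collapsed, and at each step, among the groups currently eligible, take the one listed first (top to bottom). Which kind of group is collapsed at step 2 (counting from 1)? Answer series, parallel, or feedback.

The answer is series.

Reasoning:
(1) apply the feedback formula to H3, H4
(2) multiply H2, [H3/(1+H3*H4)] (series)
(3) cascade H5, H6
(4) add H1, (H2*[H3/(1+H3*H4)]), (H5*H6) (parallel)
Step 2: series.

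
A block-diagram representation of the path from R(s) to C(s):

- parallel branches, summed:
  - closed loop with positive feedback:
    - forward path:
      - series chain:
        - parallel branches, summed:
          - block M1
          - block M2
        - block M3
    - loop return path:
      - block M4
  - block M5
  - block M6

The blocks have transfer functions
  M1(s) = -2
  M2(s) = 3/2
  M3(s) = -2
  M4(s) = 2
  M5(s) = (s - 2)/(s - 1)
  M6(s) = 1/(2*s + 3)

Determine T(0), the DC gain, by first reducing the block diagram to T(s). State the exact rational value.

Step 1. sum the parallel branches M1, M2, giving (-1)/2
Step 2. combine (M1+M2), M3 in series, giving 1
Step 3. close the feedback loop around ((M1+M2)*M3), M4, giving -1
Step 4. parallel reduction of [((M1+M2)*M3)/(1-((M1+M2)*M3)*M4)], M5, M6, giving (-s - 4)/(2*s^2 + s - 3)
That last expression is T(s); at s = 0 only the constant terms survive, so T(0) = -4/(-3) = 4/3.

Hence the answer: 4/3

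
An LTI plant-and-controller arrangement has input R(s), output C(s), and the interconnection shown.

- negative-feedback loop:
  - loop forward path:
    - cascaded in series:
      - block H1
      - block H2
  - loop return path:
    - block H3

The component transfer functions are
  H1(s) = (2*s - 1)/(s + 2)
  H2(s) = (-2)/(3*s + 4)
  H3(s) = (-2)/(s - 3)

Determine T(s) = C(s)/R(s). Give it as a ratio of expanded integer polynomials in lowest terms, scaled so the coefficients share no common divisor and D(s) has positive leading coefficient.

[1] series reduction of H1, H2 -> (2 - 4*s)/(3*s^2 + 10*s + 8)
[2] feedback reduction of (H1*H2), H3; the result is T(s) itself (integer coefficients, no common factor, positive leading denominator coefficient)

Hence the answer: (-4*s^2 + 14*s - 6)/(3*s^3 + s^2 - 14*s - 28)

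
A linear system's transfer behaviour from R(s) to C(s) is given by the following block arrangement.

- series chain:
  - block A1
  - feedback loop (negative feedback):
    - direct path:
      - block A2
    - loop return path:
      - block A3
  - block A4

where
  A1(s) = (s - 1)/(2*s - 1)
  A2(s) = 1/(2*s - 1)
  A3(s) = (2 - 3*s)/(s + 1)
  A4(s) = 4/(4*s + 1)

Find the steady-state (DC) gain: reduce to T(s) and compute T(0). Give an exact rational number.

(1) reduce the feedback loop with forward A2 and return A3: (s + 1)/(2*s^2 - 2*s + 1)
(2) cascade A1, [A2/(1+A2*A3)], A4: (4*s^2 - 4)/(16*s^4 - 20*s^3 + 10*s^2 - 1)
Evaluating the step-2 result (the overall T(s)) at s = 0 gives T(0) = -4/(-1) = 4.

Therefore the answer is 4.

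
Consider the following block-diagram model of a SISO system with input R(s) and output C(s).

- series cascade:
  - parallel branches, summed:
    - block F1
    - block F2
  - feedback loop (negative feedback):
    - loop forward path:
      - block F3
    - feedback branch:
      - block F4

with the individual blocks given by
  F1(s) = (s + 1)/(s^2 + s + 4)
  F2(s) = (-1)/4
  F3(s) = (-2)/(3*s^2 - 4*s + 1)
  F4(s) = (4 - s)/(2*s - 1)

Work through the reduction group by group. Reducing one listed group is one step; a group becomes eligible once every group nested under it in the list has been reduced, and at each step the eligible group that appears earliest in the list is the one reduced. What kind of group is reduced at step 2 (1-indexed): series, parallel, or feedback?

Step 1. sum the parallel branches F1, F2
Step 2. apply the feedback formula to F3, F4
Step 3. cascade (F1+F2), [F3/(1+F3*F4)]
At step 2 the group reduced is feedback.

Answer: feedback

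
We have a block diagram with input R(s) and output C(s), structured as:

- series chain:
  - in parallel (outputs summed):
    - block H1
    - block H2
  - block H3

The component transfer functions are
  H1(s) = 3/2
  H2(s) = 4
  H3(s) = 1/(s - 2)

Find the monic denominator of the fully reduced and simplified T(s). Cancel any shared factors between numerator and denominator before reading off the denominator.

First reduce the diagram to T(s).

Step 1. reduce the parallel group H1, H2 = 11/2
Step 2. multiply (H1+H2), H3 (series) = 11/(2*s - 4)
That last expression is T(s), already simplified. Scaling its denominator by 1/2 (the reciprocal of the leading coefficient) yields the monic denominator.

Answer: s - 2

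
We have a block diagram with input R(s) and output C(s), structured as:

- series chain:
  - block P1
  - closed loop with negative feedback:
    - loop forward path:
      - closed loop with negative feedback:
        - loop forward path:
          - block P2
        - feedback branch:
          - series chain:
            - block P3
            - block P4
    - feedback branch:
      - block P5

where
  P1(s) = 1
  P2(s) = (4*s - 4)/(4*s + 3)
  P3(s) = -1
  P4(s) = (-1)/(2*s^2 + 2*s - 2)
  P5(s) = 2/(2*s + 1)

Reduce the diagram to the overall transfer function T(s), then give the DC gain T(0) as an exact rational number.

The answer is 4/3.

Reasoning:
Step 1 - reduce the series chain P3, P4: 1/(2*s^2 + 2*s - 2)
Step 2 - close the feedback loop around P2, (P3*P4): (4*s^3 - 8*s + 4)/(4*s^3 + 7*s^2 + s - 5)
Step 3 - collapse the loop ([P2/(1+P2*(P3*P4))] forward, P5 return): (8*s^4 + 4*s^3 - 16*s^2 + 4)/(8*s^4 + 26*s^3 + 9*s^2 - 25*s + 3)
Step 4 - cascade P1, [[P2/(1+P2*(P3*P4))]/(1+[P2/(1+P2*(P3*P4))]*P5)]: (8*s^4 + 4*s^3 - 16*s^2 + 4)/(8*s^4 + 26*s^3 + 9*s^2 - 25*s + 3)
Evaluating the step-4 result (the overall T(s)) at s = 0 gives T(0) = 4/3.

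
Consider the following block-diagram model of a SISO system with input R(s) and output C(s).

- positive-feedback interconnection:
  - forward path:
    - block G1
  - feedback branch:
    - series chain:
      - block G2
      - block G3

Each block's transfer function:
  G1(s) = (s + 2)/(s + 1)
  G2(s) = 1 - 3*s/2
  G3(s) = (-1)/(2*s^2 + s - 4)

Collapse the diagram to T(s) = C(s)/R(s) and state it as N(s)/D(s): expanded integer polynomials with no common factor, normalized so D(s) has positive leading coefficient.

First reduce the diagram to T(s).

Step 1: cascade G2, G3: (3*s - 2)/(4*s^2 + 2*s - 8)
Step 2: apply the feedback formula to G1, (G2*G3): this yields T(s), and no further normalization is needed

Answer: (4*s^3 + 10*s^2 - 4*s - 16)/(4*s^3 + 3*s^2 - 10*s - 4)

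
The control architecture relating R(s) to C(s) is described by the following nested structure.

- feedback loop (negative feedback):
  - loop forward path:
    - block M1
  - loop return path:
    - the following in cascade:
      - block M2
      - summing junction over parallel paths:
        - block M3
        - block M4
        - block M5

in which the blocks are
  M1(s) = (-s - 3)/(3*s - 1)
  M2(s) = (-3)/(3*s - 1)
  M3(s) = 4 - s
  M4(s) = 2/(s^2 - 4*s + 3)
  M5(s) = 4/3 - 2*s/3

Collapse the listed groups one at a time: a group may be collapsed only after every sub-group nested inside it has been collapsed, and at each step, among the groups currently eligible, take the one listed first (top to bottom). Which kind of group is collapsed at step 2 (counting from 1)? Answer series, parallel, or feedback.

Reducing step by step:

Step 1: add M3, M4, M5 (parallel)
Step 2: cascade M2, (M3+M4+M5)
Step 3: apply the feedback formula to M1, (M2*(M3+M4+M5))
The group at step 2 is a series group.

Answer: series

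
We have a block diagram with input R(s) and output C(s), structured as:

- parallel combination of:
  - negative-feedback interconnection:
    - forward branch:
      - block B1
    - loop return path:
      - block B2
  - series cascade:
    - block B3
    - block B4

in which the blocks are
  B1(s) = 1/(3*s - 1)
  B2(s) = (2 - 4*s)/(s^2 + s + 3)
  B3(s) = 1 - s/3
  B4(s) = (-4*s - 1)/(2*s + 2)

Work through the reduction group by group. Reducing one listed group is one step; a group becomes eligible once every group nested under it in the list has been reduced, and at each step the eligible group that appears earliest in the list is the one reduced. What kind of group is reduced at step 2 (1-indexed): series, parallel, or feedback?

Step 1. reduce the feedback loop with forward B1 and return B2
Step 2. reduce the series chain B3, B4
Step 3. sum the parallel branches [B1/(1+B1*B2)], (B3*B4)
Step 2: series.

Therefore the answer is series.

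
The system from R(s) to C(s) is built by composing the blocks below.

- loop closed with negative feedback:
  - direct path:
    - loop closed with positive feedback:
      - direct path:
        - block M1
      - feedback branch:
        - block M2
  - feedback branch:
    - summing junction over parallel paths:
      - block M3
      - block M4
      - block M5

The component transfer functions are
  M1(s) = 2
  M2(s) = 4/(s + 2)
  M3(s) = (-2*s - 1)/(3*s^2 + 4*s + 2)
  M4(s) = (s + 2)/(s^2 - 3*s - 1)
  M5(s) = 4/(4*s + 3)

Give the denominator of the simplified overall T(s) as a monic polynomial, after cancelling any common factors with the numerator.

[1] reduce the feedback loop with forward M1 and return M2 = (2*s + 4)/(s - 6)
[2] parallel reduction of M3, M4, M5 = (16*s^4 + 43*s^3 + 53*s^2 + 25*s + 7)/(12*s^5 - 11*s^4 - 67*s^3 - 79*s^2 - 38*s - 6)
[3] reduce the feedback loop with forward [M1/(1-M1*M2)] and return (M3+M4+M5) = (24*s^6 + 26*s^5 - 178*s^4 - 426*s^3 - 392*s^2 - 164*s - 24)/(12*s^6 - 51*s^5 + 149*s^4 + 601*s^3 + 698*s^2 + 336*s + 64)
Step 3 gives the fully reduced T(s), with no common factor left to cancel. The denominator's leading coefficient is 12, so divide each of its coefficients by 12 to get the monic form.

Final answer: s^6 - 17*s^5/4 + 149*s^4/12 + 601*s^3/12 + 349*s^2/6 + 28*s + 16/3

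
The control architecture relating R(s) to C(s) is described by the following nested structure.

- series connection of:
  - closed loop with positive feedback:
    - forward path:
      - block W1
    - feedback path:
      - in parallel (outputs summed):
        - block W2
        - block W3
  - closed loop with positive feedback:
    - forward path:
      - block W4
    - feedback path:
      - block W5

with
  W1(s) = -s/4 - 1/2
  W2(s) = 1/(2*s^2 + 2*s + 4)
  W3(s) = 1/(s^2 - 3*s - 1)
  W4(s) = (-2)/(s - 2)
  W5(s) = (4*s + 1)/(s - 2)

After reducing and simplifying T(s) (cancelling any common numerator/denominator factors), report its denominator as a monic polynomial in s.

Step 1: add W2, W3 (parallel): (3*s^2 - s + 3)/(2*s^4 - 4*s^3 - 4*s^2 - 14*s - 4)
Step 2: feedback reduction of W1, (W2+W3): (-2*s^5 + 12*s^3 + 22*s^2 + 32*s + 8)/(8*s^4 - 13*s^3 - 11*s^2 - 55*s - 10)
Step 3: collapse the loop (W4 forward, W5 return): (4 - 2*s)/(s^2 + 4*s + 6)
Step 4: reduce the series chain [W1/(1-W1*(W2+W3))], [W4/(1-W4*W5)]: (4*s^6 - 8*s^5 - 24*s^4 + 4*s^3 + 24*s^2 + 112*s + 32)/(8*s^6 + 19*s^5 - 15*s^4 - 177*s^3 - 296*s^2 - 370*s - 60)
T(s) is the step-4 result (common factors already cancelled). Leading coefficient of the denominator: 8. Divide through by 8 for the monic polynomial.

Hence the answer: s^6 + 19*s^5/8 - 15*s^4/8 - 177*s^3/8 - 37*s^2 - 185*s/4 - 15/2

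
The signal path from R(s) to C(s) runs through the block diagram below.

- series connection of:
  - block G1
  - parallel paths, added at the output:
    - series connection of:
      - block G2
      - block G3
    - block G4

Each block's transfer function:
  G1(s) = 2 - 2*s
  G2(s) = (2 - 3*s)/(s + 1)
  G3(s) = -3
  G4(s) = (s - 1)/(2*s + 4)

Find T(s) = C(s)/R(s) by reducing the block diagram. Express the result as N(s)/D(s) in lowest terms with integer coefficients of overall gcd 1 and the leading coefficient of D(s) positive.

Answer: (-19*s^3 - 5*s^2 + 49*s - 25)/(s^2 + 3*s + 2)

Working:
Step 1 - series reduction of G2, G3, giving (9*s - 6)/(s + 1)
Step 2 - sum the parallel branches (G2*G3), G4, giving (19*s^2 + 24*s - 25)/(2*s^2 + 6*s + 4)
Step 3 - multiply G1, ((G2*G3)+G4) (series) - this is the overall T(s), already in the required normalized form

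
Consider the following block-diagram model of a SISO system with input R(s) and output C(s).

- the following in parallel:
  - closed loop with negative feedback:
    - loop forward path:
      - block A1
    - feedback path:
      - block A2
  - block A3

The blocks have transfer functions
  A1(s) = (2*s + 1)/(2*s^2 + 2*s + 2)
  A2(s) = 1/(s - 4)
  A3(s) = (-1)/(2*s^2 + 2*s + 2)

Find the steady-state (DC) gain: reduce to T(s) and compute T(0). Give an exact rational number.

Reducing step by step:

(1) apply the feedback formula to A1, A2, giving (2*s^2 - 7*s - 4)/(2*s^3 - 6*s^2 - 4*s - 7)
(2) combine [A1/(1+A1*A2)], A3 in parallel, giving (4*s^4 - 12*s^3 - 12*s^2 - 18*s - 1)/(4*s^5 - 8*s^4 - 16*s^3 - 34*s^2 - 22*s - 14)
The step-2 result is T(s). Setting s = 0: T(0) = -1/(-14) = 1/14.

Answer: 1/14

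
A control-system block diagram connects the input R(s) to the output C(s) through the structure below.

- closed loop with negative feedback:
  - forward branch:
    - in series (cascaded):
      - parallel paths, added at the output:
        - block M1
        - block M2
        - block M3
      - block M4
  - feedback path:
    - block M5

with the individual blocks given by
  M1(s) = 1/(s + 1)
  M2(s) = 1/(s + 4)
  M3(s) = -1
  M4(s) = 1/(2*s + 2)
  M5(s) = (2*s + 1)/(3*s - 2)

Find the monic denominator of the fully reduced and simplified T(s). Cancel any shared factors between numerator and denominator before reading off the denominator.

First reduce the diagram to T(s).

(1) sum the parallel branches M1, M2, M3 gives (-s^2 - 3*s + 1)/(s^2 + 5*s + 4)
(2) cascade (M1+M2+M3), M4 gives (-s^2 - 3*s + 1)/(2*s^3 + 12*s^2 + 18*s + 8)
(3) collapse the loop (((M1+M2+M3)*M4) forward, M5 return) gives (-3*s^3 - 7*s^2 + 9*s - 2)/(6*s^4 + 30*s^3 + 23*s^2 - 13*s - 15)
Step 3 gives the fully reduced T(s), with no common factor left to cancel. The denominator's leading coefficient is 6, so divide each of its coefficients by 6 to get the monic form.

Answer: s^4 + 5*s^3 + 23*s^2/6 - 13*s/6 - 5/2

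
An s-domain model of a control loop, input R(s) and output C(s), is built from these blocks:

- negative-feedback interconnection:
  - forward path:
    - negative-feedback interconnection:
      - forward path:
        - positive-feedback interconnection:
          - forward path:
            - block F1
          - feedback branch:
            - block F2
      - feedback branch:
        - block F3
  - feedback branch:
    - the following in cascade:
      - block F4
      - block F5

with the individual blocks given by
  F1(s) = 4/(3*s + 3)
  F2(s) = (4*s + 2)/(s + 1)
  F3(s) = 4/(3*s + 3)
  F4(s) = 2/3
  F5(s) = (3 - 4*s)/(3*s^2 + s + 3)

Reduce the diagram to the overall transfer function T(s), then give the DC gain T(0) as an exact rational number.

Step 1 - close the feedback loop around F1, F2, giving (4*s + 4)/(3*s^2 - 10*s - 5)
Step 2 - apply the feedback formula to [F1/(1-F1*F2)], F3, giving (12*s + 12)/(9*s^2 - 30*s + 1)
Step 3 - series reduction of F4, F5, giving (6 - 8*s)/(9*s^2 + 3*s + 9)
Step 4 - reduce the feedback loop with forward [[F1/(1-F1*F2)]/(1+[F1/(1-F1*F2)]*F3)] and return (F4*F5), giving (36*s^3 + 48*s^2 + 48*s + 36)/(27*s^4 - 81*s^3 - 32*s^2 - 97*s + 27)
Step 4 gives the overall T(s). Then T(0) = 36/27 = 4/3.

Final answer: 4/3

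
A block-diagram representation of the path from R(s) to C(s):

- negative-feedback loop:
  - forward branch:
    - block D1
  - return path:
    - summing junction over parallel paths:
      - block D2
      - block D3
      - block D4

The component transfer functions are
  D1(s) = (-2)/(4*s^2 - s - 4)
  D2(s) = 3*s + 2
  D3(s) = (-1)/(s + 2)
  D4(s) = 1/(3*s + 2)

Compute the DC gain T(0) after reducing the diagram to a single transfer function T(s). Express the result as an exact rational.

1. combine D2, D3, D4 in parallel; result (9*s^3 + 30*s^2 + 26*s + 8)/(3*s^2 + 8*s + 4)
2. close the feedback loop around D1, (D2+D3+D4); result (-6*s^2 - 16*s - 8)/(12*s^4 + 11*s^3 - 64*s^2 - 88*s - 32)
That last expression is T(s); at s = 0 only the constant terms survive, so T(0) = -8/(-32) = 1/4.

Therefore the answer is 1/4.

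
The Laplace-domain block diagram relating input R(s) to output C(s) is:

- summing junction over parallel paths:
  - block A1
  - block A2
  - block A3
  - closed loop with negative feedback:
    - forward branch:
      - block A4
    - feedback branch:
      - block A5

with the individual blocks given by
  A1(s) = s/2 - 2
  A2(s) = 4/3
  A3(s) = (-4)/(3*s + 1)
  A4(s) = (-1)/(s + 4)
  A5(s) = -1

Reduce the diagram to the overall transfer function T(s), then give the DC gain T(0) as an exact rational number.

1. reduce the feedback loop with forward A4 and return A5 = (-1)/(s + 5)
2. sum the parallel branches A1, A2, A3, [A4/(1+A4*A5)] = (9*s^3 + 36*s^2 - 91*s - 146)/(18*s^2 + 96*s + 30)
That last expression is T(s); at s = 0 only the constant terms survive, so T(0) = -146/30 = -73/15.

Answer: -73/15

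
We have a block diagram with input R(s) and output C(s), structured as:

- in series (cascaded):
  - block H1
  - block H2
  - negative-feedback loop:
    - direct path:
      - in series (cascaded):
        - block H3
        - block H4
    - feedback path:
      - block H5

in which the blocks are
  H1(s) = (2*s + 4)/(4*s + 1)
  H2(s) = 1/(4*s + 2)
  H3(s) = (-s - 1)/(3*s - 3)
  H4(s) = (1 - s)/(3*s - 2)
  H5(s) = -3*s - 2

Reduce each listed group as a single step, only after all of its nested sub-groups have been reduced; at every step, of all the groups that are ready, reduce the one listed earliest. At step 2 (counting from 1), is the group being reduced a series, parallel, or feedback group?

Step 1 - cascade H3, H4
Step 2 - apply the feedback formula to (H3*H4), H5
Step 3 - combine H1, H2, [(H3*H4)/(1+(H3*H4)*H5)] in series
The group at step 2 is a feedback group.

Answer: feedback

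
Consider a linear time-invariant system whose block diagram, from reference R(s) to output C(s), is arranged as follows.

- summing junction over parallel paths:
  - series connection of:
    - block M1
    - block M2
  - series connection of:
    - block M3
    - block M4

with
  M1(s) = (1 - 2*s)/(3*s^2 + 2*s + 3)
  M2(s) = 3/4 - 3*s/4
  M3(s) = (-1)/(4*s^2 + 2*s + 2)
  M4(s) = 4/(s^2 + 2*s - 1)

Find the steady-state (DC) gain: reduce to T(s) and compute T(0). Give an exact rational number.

Step 1 - multiply M1, M2 (series); result (6*s^2 - 9*s + 3)/(12*s^2 + 8*s + 12)
Step 2 - combine M3, M4 in series; result (-2)/(2*s^4 + 5*s^3 + s^2 + s - 1)
Step 3 - add (M1*M2), (M3*M4) (parallel); result (12*s^6 + 12*s^5 - 33*s^4 + 12*s^3 - 36*s^2 - 4*s - 27)/(24*s^6 + 76*s^5 + 76*s^4 + 80*s^3 + 8*s^2 + 4*s - 12)
Step 3 gives the overall T(s). Then T(0) = -27/(-12) = 9/4.

Answer: 9/4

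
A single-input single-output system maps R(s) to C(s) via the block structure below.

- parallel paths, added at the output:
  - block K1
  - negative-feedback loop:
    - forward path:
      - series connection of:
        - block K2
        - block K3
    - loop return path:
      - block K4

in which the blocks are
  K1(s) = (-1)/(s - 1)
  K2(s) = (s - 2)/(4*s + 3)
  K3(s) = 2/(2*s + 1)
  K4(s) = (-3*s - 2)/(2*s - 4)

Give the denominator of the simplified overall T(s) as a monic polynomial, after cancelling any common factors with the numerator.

The answer is s^3 - s^2/8 - 3*s/4 - 1/8.

Reasoning:
Step 1 - series reduction of K2, K3: (2*s - 4)/(8*s^2 + 10*s + 3)
Step 2 - collapse the loop ((K2*K3) forward, K4 return): (2*s - 4)/(8*s^2 + 7*s + 1)
Step 3 - parallel reduction of K1, [(K2*K3)/(1+(K2*K3)*K4)]: (-6*s^2 - 13*s + 3)/(8*s^3 - s^2 - 6*s - 1)
Step 3 gives the fully reduced T(s), with no common factor left to cancel. The denominator's leading coefficient is 8, so divide each of its coefficients by 8 to get the monic form.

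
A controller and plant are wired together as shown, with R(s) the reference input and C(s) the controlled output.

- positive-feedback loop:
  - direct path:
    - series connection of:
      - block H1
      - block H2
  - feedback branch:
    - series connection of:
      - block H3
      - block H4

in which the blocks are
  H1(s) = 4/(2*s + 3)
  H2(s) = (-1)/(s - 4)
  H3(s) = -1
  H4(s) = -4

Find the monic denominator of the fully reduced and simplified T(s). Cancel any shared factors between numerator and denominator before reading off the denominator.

Step 1 - combine H1, H2 in series -> (-4)/(2*s^2 - 5*s - 12)
Step 2 - series reduction of H3, H4 -> 4
Step 3 - feedback reduction of (H1*H2), (H3*H4) -> (-4)/(2*s^2 - 5*s + 4)
Step 3 gives the fully reduced T(s), with no common factor left to cancel. The denominator's leading coefficient is 2, so divide each of its coefficients by 2 to get the monic form.

Therefore the answer is s^2 - 5*s/2 + 2.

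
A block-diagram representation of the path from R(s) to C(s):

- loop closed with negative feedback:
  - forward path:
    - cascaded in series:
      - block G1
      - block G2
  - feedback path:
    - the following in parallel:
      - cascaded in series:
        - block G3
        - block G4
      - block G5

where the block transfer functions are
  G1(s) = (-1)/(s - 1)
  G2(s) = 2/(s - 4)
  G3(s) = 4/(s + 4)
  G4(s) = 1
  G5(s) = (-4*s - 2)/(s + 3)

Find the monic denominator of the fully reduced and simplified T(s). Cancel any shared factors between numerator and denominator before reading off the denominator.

Step 1: cascade G1, G2, giving (-2)/(s^2 - 5*s + 4)
Step 2: combine G3, G4 in series, giving 4/(s + 4)
Step 3: reduce the parallel group (G3*G4), G5, giving (-4*s^2 - 14*s + 4)/(s^2 + 7*s + 12)
Step 4: apply the feedback formula to (G1*G2), ((G3*G4)+G5), giving (-2*s^2 - 14*s - 24)/(s^4 + 2*s^3 - 11*s^2 - 4*s + 40)
T(s) is the step-4 result (common factors already cancelled). Leading coefficient of the denominator: 1, so no rescaling is needed.

Hence the answer: s^4 + 2*s^3 - 11*s^2 - 4*s + 40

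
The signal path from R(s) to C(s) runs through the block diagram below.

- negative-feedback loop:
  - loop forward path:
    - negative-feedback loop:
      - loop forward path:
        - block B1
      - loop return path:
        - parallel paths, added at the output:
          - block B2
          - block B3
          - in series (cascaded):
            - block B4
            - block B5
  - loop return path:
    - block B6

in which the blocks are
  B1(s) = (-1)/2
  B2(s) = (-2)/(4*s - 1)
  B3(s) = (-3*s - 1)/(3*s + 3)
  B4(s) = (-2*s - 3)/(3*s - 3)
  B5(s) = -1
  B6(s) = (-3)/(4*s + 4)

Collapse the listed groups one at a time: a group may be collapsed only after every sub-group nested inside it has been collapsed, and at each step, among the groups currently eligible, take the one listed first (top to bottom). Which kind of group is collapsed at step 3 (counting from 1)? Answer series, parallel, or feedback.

The answer is feedback.

Reasoning:
(1) series reduction of B4, B5
(2) reduce the parallel group B2, B3, (B4*B5)
(3) feedback reduction of B1, (B2+B3+(B4*B5))
(4) reduce the feedback loop with forward [B1/(1+B1*(B2+B3+(B4*B5)))] and return B6
Step 3 collapses a feedback group.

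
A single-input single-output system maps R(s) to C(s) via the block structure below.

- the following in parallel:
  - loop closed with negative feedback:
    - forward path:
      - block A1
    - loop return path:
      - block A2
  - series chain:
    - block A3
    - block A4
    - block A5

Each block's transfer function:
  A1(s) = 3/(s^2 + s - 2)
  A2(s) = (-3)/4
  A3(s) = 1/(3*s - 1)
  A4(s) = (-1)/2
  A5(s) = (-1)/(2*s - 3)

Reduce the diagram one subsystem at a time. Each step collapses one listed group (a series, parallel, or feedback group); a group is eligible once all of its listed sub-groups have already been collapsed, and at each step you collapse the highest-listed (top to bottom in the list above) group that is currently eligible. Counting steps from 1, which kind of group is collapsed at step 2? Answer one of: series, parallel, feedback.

Step 1: collapse the loop (A1 forward, A2 return)
Step 2: combine A3, A4, A5 in series
Step 3: parallel reduction of [A1/(1+A1*A2)], (A3*A4*A5)
Step 2 collapses a series group.

Final answer: series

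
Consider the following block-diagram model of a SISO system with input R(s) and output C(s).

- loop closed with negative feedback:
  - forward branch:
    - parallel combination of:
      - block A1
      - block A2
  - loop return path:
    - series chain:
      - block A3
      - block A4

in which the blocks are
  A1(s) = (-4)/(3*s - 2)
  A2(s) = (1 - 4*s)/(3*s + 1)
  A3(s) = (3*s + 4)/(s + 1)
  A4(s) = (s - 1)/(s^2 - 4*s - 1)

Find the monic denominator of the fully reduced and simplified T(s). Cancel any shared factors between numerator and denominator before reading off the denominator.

1. combine A1, A2 in parallel; result (-12*s^2 - s - 6)/(9*s^2 - 3*s - 2)
2. series reduction of A3, A4; result (3*s^2 + s - 4)/(s^3 - 3*s^2 - 5*s - 1)
3. collapse the loop ((A1+A2) forward, (A3*A4) return); result (-12*s^5 + 35*s^4 + 57*s^3 + 35*s^2 + 31*s + 6)/(9*s^5 - 66*s^4 - 53*s^3 + 41*s^2 + 11*s + 26)
That last expression is T(s), already simplified. Scaling its denominator by 1/9 (the reciprocal of the leading coefficient) yields the monic denominator.

Therefore the answer is s^5 - 22*s^4/3 - 53*s^3/9 + 41*s^2/9 + 11*s/9 + 26/9.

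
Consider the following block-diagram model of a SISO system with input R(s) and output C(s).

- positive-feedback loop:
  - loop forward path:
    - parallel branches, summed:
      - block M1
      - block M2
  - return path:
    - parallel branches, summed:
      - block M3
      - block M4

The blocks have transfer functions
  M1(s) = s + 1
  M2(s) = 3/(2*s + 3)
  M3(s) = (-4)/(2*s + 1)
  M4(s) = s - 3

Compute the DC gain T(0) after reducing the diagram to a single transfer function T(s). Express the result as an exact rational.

[1] reduce the parallel group M1, M2 gives (2*s^2 + 5*s + 6)/(2*s + 3)
[2] parallel reduction of M3, M4 gives (2*s^2 - 5*s - 7)/(2*s + 1)
[3] collapse the loop ((M1+M2) forward, (M3+M4) return) gives (-4*s^3 - 12*s^2 - 17*s - 6)/(4*s^4 - 31*s^2 - 73*s - 45)
Step 3 gives the overall T(s). Then T(0) = -6/(-45) = 2/15.

Final answer: 2/15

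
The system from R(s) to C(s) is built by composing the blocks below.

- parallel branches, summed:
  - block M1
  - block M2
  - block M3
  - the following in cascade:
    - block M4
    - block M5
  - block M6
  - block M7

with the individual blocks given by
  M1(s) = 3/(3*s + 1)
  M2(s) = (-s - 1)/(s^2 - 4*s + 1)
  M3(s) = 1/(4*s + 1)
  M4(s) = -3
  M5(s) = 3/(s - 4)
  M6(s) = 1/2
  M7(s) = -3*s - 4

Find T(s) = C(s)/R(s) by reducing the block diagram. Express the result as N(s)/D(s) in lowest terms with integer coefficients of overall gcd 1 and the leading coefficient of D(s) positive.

[1] series reduction of M4, M5 = (-9)/(s - 4)
[2] reduce the parallel group M1, M2, M3, (M4*M5), M6, M7; the result is T(s) itself (integer coefficients, no common factor, positive leading denominator coefficient)

Final answer: (-72*s^6 + 450*s^5 - 481*s^4 - 857*s^3 + 477*s^2 + 125*s - 14)/(24*s^5 - 178*s^4 + 298*s^3 + 126*s^2 - 22*s - 8)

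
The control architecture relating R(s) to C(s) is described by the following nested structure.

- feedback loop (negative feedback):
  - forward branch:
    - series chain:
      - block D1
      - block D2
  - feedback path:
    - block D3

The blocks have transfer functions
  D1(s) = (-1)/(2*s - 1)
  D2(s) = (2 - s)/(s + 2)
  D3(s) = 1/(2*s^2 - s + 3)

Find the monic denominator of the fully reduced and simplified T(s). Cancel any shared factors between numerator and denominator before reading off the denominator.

Step 1 - multiply D1, D2 (series) gives (s - 2)/(2*s^2 + 3*s - 2)
Step 2 - apply the feedback formula to (D1*D2), D3 gives (2*s^3 - 5*s^2 + 5*s - 6)/(4*s^4 + 4*s^3 - s^2 + 12*s - 8)
T(s) is the step-2 result (common factors already cancelled). Leading coefficient of the denominator: 4. Divide through by 4 for the monic polynomial.

Final answer: s^4 + s^3 - s^2/4 + 3*s - 2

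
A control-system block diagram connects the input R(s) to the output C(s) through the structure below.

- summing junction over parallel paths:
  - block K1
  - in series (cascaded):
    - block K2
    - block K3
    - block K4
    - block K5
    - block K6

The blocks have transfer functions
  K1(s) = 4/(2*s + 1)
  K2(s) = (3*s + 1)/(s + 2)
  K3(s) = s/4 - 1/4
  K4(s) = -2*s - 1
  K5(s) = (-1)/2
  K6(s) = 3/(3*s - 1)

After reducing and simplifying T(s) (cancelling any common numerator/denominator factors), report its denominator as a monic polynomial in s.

Step 1 - series reduction of K2, K3, K4, K5, K6, giving (18*s^3 - 3*s^2 - 12*s - 3)/(24*s^2 + 40*s - 16)
Step 2 - reduce the parallel group K1, (K2*K3*K4*K5*K6), giving (36*s^4 + 12*s^3 + 69*s^2 + 142*s - 67)/(48*s^3 + 104*s^2 + 8*s - 16)
The result of step 2 is T(s) in lowest terms. Its denominator has leading coefficient 48; dividing the denominator through by 48 makes it monic.

Therefore the answer is s^3 + 13*s^2/6 + s/6 - 1/3.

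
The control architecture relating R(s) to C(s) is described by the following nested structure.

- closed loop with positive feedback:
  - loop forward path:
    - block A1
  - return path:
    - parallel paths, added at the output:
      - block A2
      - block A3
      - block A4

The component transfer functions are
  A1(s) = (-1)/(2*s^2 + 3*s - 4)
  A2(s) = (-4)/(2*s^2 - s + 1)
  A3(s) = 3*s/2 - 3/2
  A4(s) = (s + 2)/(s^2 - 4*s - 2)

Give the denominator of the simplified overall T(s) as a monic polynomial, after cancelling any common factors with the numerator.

Answer: s^6 - 9*s^5/4 - 99*s^4/8 + 13*s^3 - 39*s^2/8 + 17*s/4 + 21/4

Working:
Step 1: parallel reduction of A2, A3, A4 -> (6*s^5 - 33*s^4 + 34*s^3 - 11*s^2 + 30*s + 26)/(4*s^4 - 18*s^3 + 2*s^2 - 4*s - 4)
Step 2: apply the feedback formula to A1, (A2+A3+A4) -> (-4*s^4 + 18*s^3 - 2*s^2 + 4*s + 4)/(8*s^6 - 18*s^5 - 99*s^4 + 104*s^3 - 39*s^2 + 34*s + 42)
T(s) is the step-2 result (common factors already cancelled). Leading coefficient of the denominator: 8. Divide through by 8 for the monic polynomial.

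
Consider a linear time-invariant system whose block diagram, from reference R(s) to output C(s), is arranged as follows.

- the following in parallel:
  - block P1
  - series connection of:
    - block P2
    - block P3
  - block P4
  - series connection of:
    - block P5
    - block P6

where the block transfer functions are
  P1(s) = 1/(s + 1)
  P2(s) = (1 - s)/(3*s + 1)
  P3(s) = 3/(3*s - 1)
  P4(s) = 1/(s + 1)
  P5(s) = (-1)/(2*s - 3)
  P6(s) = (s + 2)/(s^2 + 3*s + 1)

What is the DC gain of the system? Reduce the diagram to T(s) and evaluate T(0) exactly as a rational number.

The answer is -1/3.

Reasoning:
Step 1: reduce the series chain P2, P3: (3 - 3*s)/(9*s^2 - 1)
Step 2: cascade P5, P6: (-s - 2)/(2*s^3 + 3*s^2 - 7*s - 3)
Step 3: sum the parallel branches P1, (P2*P3), P4, (P5*P6): (30*s^5 + 36*s^4 - 130*s^3 - 59*s^2 - 4*s - 1)/(18*s^6 + 45*s^5 - 38*s^4 - 95*s^3 - 23*s^2 + 10*s + 3)
Evaluating the step-3 result (the overall T(s)) at s = 0 gives T(0) = -1/3.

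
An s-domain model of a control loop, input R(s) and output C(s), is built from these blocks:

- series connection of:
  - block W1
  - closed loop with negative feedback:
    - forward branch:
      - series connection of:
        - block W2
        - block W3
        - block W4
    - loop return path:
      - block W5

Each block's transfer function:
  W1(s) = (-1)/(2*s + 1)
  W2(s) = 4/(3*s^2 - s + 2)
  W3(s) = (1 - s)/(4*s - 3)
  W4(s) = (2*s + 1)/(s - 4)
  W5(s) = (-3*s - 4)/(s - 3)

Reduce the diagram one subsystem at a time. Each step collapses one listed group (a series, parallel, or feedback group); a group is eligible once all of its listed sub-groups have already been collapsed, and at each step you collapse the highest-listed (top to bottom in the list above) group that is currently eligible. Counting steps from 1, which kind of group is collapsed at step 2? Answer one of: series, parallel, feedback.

Answer: feedback

Working:
1. series reduction of W2, W3, W4
2. collapse the loop ((W2*W3*W4) forward, W5 return)
3. cascade W1, [(W2*W3*W4)/(1+(W2*W3*W4)*W5)]
Step 2 collapses a feedback group.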